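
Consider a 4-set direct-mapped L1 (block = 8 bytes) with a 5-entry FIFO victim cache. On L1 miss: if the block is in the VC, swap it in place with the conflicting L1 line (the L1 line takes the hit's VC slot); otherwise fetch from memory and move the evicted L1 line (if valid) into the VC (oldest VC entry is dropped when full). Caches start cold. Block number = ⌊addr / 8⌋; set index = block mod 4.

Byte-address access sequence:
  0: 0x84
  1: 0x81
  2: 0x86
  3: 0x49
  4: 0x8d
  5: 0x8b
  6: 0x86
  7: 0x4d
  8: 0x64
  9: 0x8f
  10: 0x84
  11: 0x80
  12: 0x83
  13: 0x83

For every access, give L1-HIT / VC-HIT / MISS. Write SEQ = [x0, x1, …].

  [0] addr=0x84 blk=16 s=0: MISS | VC []
  [1] addr=0x81 blk=16 s=0: L1-HIT | VC []
  [2] addr=0x86 blk=16 s=0: L1-HIT | VC []
  [3] addr=0x49 blk=9 s=1: MISS | VC []
  [4] addr=0x8d blk=17 s=1: MISS | VC [9]
  [5] addr=0x8b blk=17 s=1: L1-HIT | VC [9]
  [6] addr=0x86 blk=16 s=0: L1-HIT | VC [9]
  [7] addr=0x4d blk=9 s=1: VC-HIT | VC [17]
  [8] addr=0x64 blk=12 s=0: MISS | VC [17, 16]
  [9] addr=0x8f blk=17 s=1: VC-HIT | VC [9, 16]
  [10] addr=0x84 blk=16 s=0: VC-HIT | VC [9, 12]
  [11] addr=0x80 blk=16 s=0: L1-HIT | VC [9, 12]
  [12] addr=0x83 blk=16 s=0: L1-HIT | VC [9, 12]
  [13] addr=0x83 blk=16 s=0: L1-HIT | VC [9, 12]

SEQ = [MISS, L1-HIT, L1-HIT, MISS, MISS, L1-HIT, L1-HIT, VC-HIT, MISS, VC-HIT, VC-HIT, L1-HIT, L1-HIT, L1-HIT]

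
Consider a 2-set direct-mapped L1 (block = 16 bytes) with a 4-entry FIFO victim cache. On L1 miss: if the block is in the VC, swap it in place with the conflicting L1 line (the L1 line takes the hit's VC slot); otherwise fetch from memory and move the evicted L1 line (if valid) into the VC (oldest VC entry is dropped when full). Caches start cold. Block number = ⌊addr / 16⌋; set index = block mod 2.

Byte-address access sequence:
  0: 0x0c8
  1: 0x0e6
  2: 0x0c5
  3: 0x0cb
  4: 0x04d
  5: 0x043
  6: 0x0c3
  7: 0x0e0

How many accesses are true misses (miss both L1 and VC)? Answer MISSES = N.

MISSES = 3

  [0] addr=0xc8 blk=12 s=0: MISS | VC []
  [1] addr=0xe6 blk=14 s=0: MISS | VC [12]
  [2] addr=0xc5 blk=12 s=0: VC-HIT | VC [14]
  [3] addr=0xcb blk=12 s=0: L1-HIT | VC [14]
  [4] addr=0x4d blk=4 s=0: MISS | VC [14, 12]
  [5] addr=0x43 blk=4 s=0: L1-HIT | VC [14, 12]
  [6] addr=0xc3 blk=12 s=0: VC-HIT | VC [14, 4]
  [7] addr=0xe0 blk=14 s=0: VC-HIT | VC [12, 4]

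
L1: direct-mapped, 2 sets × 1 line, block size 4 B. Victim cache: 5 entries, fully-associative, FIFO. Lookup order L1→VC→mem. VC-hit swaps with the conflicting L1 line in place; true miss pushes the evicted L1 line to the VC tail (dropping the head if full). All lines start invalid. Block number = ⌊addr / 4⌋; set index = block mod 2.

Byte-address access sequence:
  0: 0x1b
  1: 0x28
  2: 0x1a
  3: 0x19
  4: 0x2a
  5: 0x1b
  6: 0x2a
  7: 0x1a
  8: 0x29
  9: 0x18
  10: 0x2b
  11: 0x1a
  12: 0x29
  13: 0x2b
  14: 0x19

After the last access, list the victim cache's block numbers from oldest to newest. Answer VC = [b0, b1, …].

0: 0x1b (blk 6, set 0) → MISS  vc=[]
1: 0x28 (blk 10, set 0) → MISS  vc=[6]
2: 0x1a (blk 6, set 0) → VC-HIT  vc=[10]
3: 0x19 (blk 6, set 0) → L1-HIT  vc=[10]
4: 0x2a (blk 10, set 0) → VC-HIT  vc=[6]
5: 0x1b (blk 6, set 0) → VC-HIT  vc=[10]
6: 0x2a (blk 10, set 0) → VC-HIT  vc=[6]
7: 0x1a (blk 6, set 0) → VC-HIT  vc=[10]
8: 0x29 (blk 10, set 0) → VC-HIT  vc=[6]
9: 0x18 (blk 6, set 0) → VC-HIT  vc=[10]
10: 0x2b (blk 10, set 0) → VC-HIT  vc=[6]
11: 0x1a (blk 6, set 0) → VC-HIT  vc=[10]
12: 0x29 (blk 10, set 0) → VC-HIT  vc=[6]
13: 0x2b (blk 10, set 0) → L1-HIT  vc=[6]
14: 0x19 (blk 6, set 0) → VC-HIT  vc=[10]

VC = [10]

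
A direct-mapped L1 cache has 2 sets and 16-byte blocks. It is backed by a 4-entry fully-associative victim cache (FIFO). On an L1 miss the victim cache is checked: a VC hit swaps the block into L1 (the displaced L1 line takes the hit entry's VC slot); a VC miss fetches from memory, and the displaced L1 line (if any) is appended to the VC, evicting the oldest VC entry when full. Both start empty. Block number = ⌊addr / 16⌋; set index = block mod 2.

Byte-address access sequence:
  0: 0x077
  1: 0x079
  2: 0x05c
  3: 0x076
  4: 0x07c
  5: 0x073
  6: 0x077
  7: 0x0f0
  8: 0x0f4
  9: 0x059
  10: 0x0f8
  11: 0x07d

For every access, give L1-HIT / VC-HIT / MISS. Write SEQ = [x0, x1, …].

SEQ = [MISS, L1-HIT, MISS, VC-HIT, L1-HIT, L1-HIT, L1-HIT, MISS, L1-HIT, VC-HIT, VC-HIT, VC-HIT]

0: 0x77 (blk 7, set 1) → MISS  vc=[]
1: 0x79 (blk 7, set 1) → L1-HIT  vc=[]
2: 0x5c (blk 5, set 1) → MISS  vc=[7]
3: 0x76 (blk 7, set 1) → VC-HIT  vc=[5]
4: 0x7c (blk 7, set 1) → L1-HIT  vc=[5]
5: 0x73 (blk 7, set 1) → L1-HIT  vc=[5]
6: 0x77 (blk 7, set 1) → L1-HIT  vc=[5]
7: 0xf0 (blk 15, set 1) → MISS  vc=[5, 7]
8: 0xf4 (blk 15, set 1) → L1-HIT  vc=[5, 7]
9: 0x59 (blk 5, set 1) → VC-HIT  vc=[15, 7]
10: 0xf8 (blk 15, set 1) → VC-HIT  vc=[5, 7]
11: 0x7d (blk 7, set 1) → VC-HIT  vc=[5, 15]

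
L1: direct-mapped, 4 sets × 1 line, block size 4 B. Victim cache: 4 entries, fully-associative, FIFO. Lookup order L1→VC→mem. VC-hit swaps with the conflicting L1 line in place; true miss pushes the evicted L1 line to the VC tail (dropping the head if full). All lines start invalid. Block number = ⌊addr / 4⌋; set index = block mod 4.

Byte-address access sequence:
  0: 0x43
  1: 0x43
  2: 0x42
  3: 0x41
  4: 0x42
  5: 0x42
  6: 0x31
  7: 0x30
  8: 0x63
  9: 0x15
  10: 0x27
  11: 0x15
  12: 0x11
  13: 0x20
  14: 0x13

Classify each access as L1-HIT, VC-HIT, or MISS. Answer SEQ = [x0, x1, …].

#0 0x43→b16/s0 MISS; vc=[]
#1 0x43→b16/s0 L1-HIT; vc=[]
#2 0x42→b16/s0 L1-HIT; vc=[]
#3 0x41→b16/s0 L1-HIT; vc=[]
#4 0x42→b16/s0 L1-HIT; vc=[]
#5 0x42→b16/s0 L1-HIT; vc=[]
#6 0x31→b12/s0 MISS; vc=[16]
#7 0x30→b12/s0 L1-HIT; vc=[16]
#8 0x63→b24/s0 MISS; vc=[16,12]
#9 0x15→b5/s1 MISS; vc=[16,12]
#10 0x27→b9/s1 MISS; vc=[16,12,5]
#11 0x15→b5/s1 VC-HIT; vc=[16,12,9]
#12 0x11→b4/s0 MISS; vc=[16,12,9,24]
#13 0x20→b8/s0 MISS; vc=[12,9,24,4]
#14 0x13→b4/s0 VC-HIT; vc=[12,9,24,8]

SEQ = [MISS, L1-HIT, L1-HIT, L1-HIT, L1-HIT, L1-HIT, MISS, L1-HIT, MISS, MISS, MISS, VC-HIT, MISS, MISS, VC-HIT]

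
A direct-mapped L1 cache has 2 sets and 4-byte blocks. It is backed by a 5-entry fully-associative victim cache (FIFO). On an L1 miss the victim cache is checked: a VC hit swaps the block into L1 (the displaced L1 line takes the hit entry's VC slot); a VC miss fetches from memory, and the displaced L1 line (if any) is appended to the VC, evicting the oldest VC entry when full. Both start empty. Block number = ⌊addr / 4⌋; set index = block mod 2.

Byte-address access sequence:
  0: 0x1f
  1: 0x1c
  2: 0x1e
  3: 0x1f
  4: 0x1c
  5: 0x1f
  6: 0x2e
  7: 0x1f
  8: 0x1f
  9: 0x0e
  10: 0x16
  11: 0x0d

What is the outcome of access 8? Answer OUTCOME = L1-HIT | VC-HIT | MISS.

0: 0x1f (blk 7, set 1) → MISS  vc=[]
1: 0x1c (blk 7, set 1) → L1-HIT  vc=[]
2: 0x1e (blk 7, set 1) → L1-HIT  vc=[]
3: 0x1f (blk 7, set 1) → L1-HIT  vc=[]
4: 0x1c (blk 7, set 1) → L1-HIT  vc=[]
5: 0x1f (blk 7, set 1) → L1-HIT  vc=[]
6: 0x2e (blk 11, set 1) → MISS  vc=[7]
7: 0x1f (blk 7, set 1) → VC-HIT  vc=[11]
8: 0x1f (blk 7, set 1) → L1-HIT  vc=[11]
9: 0xe (blk 3, set 1) → MISS  vc=[11, 7]
10: 0x16 (blk 5, set 1) → MISS  vc=[11, 7, 3]
11: 0xd (blk 3, set 1) → VC-HIT  vc=[11, 7, 5]

OUTCOME = L1-HIT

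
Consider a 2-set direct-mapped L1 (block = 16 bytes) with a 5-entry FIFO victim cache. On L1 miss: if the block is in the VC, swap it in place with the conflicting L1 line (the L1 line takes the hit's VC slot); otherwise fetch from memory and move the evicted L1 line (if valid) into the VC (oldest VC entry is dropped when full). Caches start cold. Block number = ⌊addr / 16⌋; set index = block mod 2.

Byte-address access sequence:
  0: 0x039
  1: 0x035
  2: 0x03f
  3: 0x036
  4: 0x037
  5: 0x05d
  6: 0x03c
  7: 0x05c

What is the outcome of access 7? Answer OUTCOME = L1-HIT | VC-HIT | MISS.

0: 0x39 (blk 3, set 1) → MISS  vc=[]
1: 0x35 (blk 3, set 1) → L1-HIT  vc=[]
2: 0x3f (blk 3, set 1) → L1-HIT  vc=[]
3: 0x36 (blk 3, set 1) → L1-HIT  vc=[]
4: 0x37 (blk 3, set 1) → L1-HIT  vc=[]
5: 0x5d (blk 5, set 1) → MISS  vc=[3]
6: 0x3c (blk 3, set 1) → VC-HIT  vc=[5]
7: 0x5c (blk 5, set 1) → VC-HIT  vc=[3]

OUTCOME = VC-HIT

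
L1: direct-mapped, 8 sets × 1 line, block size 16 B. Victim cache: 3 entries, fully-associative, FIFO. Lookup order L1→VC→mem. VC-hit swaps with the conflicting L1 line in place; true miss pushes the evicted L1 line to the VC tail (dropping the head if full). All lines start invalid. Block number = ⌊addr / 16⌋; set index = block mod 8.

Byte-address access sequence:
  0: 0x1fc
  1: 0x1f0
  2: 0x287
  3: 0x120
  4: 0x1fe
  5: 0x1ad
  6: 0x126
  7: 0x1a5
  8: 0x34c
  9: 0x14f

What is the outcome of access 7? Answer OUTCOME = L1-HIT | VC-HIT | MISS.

0: 0x1fc (blk 31, set 7) → MISS  vc=[]
1: 0x1f0 (blk 31, set 7) → L1-HIT  vc=[]
2: 0x287 (blk 40, set 0) → MISS  vc=[]
3: 0x120 (blk 18, set 2) → MISS  vc=[]
4: 0x1fe (blk 31, set 7) → L1-HIT  vc=[]
5: 0x1ad (blk 26, set 2) → MISS  vc=[18]
6: 0x126 (blk 18, set 2) → VC-HIT  vc=[26]
7: 0x1a5 (blk 26, set 2) → VC-HIT  vc=[18]
8: 0x34c (blk 52, set 4) → MISS  vc=[18]
9: 0x14f (blk 20, set 4) → MISS  vc=[18, 52]

OUTCOME = VC-HIT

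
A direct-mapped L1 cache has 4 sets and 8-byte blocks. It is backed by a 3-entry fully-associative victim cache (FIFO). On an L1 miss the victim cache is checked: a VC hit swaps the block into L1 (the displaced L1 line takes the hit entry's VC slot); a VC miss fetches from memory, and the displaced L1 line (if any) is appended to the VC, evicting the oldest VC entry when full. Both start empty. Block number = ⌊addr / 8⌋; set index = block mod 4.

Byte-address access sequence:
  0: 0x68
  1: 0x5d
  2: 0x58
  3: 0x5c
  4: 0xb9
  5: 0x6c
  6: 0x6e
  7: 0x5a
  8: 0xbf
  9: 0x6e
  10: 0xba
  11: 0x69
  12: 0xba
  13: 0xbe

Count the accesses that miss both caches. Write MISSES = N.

  [0] addr=0x68 blk=13 s=1: MISS | VC []
  [1] addr=0x5d blk=11 s=3: MISS | VC []
  [2] addr=0x58 blk=11 s=3: L1-HIT | VC []
  [3] addr=0x5c blk=11 s=3: L1-HIT | VC []
  [4] addr=0xb9 blk=23 s=3: MISS | VC [11]
  [5] addr=0x6c blk=13 s=1: L1-HIT | VC [11]
  [6] addr=0x6e blk=13 s=1: L1-HIT | VC [11]
  [7] addr=0x5a blk=11 s=3: VC-HIT | VC [23]
  [8] addr=0xbf blk=23 s=3: VC-HIT | VC [11]
  [9] addr=0x6e blk=13 s=1: L1-HIT | VC [11]
  [10] addr=0xba blk=23 s=3: L1-HIT | VC [11]
  [11] addr=0x69 blk=13 s=1: L1-HIT | VC [11]
  [12] addr=0xba blk=23 s=3: L1-HIT | VC [11]
  [13] addr=0xbe blk=23 s=3: L1-HIT | VC [11]

MISSES = 3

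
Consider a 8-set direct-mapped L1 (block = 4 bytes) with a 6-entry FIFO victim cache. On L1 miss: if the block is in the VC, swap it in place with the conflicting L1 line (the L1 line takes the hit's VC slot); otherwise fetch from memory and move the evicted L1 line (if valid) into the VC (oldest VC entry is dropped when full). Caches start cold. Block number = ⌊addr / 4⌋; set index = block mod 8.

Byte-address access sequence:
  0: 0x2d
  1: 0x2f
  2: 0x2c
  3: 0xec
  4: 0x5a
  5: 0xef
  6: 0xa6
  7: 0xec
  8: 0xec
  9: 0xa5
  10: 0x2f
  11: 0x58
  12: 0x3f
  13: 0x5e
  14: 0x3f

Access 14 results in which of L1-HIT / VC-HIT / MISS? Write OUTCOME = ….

OUTCOME = VC-HIT

  [0] addr=0x2d blk=11 s=3: MISS | VC []
  [1] addr=0x2f blk=11 s=3: L1-HIT | VC []
  [2] addr=0x2c blk=11 s=3: L1-HIT | VC []
  [3] addr=0xec blk=59 s=3: MISS | VC [11]
  [4] addr=0x5a blk=22 s=6: MISS | VC [11]
  [5] addr=0xef blk=59 s=3: L1-HIT | VC [11]
  [6] addr=0xa6 blk=41 s=1: MISS | VC [11]
  [7] addr=0xec blk=59 s=3: L1-HIT | VC [11]
  [8] addr=0xec blk=59 s=3: L1-HIT | VC [11]
  [9] addr=0xa5 blk=41 s=1: L1-HIT | VC [11]
  [10] addr=0x2f blk=11 s=3: VC-HIT | VC [59]
  [11] addr=0x58 blk=22 s=6: L1-HIT | VC [59]
  [12] addr=0x3f blk=15 s=7: MISS | VC [59]
  [13] addr=0x5e blk=23 s=7: MISS | VC [59, 15]
  [14] addr=0x3f blk=15 s=7: VC-HIT | VC [59, 23]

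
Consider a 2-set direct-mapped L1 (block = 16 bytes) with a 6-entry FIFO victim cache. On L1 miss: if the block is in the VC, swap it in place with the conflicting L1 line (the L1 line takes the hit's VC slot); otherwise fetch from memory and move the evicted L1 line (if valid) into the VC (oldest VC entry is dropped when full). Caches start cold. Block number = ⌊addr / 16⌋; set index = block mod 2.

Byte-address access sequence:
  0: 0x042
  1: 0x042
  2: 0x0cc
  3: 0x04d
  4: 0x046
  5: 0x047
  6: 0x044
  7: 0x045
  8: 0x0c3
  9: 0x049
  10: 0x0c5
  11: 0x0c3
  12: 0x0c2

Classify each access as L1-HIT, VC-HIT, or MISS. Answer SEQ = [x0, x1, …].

0: 0x42 (blk 4, set 0) → MISS  vc=[]
1: 0x42 (blk 4, set 0) → L1-HIT  vc=[]
2: 0xcc (blk 12, set 0) → MISS  vc=[4]
3: 0x4d (blk 4, set 0) → VC-HIT  vc=[12]
4: 0x46 (blk 4, set 0) → L1-HIT  vc=[12]
5: 0x47 (blk 4, set 0) → L1-HIT  vc=[12]
6: 0x44 (blk 4, set 0) → L1-HIT  vc=[12]
7: 0x45 (blk 4, set 0) → L1-HIT  vc=[12]
8: 0xc3 (blk 12, set 0) → VC-HIT  vc=[4]
9: 0x49 (blk 4, set 0) → VC-HIT  vc=[12]
10: 0xc5 (blk 12, set 0) → VC-HIT  vc=[4]
11: 0xc3 (blk 12, set 0) → L1-HIT  vc=[4]
12: 0xc2 (blk 12, set 0) → L1-HIT  vc=[4]

SEQ = [MISS, L1-HIT, MISS, VC-HIT, L1-HIT, L1-HIT, L1-HIT, L1-HIT, VC-HIT, VC-HIT, VC-HIT, L1-HIT, L1-HIT]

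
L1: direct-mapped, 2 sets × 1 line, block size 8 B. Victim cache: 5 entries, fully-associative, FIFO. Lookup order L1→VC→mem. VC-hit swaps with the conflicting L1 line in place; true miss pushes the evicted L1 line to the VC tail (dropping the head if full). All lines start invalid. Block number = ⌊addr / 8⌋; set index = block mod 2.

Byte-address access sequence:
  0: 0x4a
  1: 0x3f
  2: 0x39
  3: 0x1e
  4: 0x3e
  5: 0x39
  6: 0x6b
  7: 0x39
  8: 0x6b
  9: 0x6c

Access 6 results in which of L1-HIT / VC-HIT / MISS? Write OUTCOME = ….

  [0] addr=0x4a blk=9 s=1: MISS | VC []
  [1] addr=0x3f blk=7 s=1: MISS | VC [9]
  [2] addr=0x39 blk=7 s=1: L1-HIT | VC [9]
  [3] addr=0x1e blk=3 s=1: MISS | VC [9, 7]
  [4] addr=0x3e blk=7 s=1: VC-HIT | VC [9, 3]
  [5] addr=0x39 blk=7 s=1: L1-HIT | VC [9, 3]
  [6] addr=0x6b blk=13 s=1: MISS | VC [9, 3, 7]
  [7] addr=0x39 blk=7 s=1: VC-HIT | VC [9, 3, 13]
  [8] addr=0x6b blk=13 s=1: VC-HIT | VC [9, 3, 7]
  [9] addr=0x6c blk=13 s=1: L1-HIT | VC [9, 3, 7]

OUTCOME = MISS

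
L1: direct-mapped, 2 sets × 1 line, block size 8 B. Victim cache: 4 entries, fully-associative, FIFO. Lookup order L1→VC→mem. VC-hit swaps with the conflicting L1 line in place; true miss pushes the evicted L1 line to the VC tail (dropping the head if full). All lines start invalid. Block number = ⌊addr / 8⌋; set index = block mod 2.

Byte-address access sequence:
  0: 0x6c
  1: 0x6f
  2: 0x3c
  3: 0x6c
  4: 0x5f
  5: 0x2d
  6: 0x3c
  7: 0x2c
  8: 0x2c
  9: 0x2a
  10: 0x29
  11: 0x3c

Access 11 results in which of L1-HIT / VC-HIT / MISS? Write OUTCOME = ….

OUTCOME = VC-HIT

#0 0x6c→b13/s1 MISS; vc=[]
#1 0x6f→b13/s1 L1-HIT; vc=[]
#2 0x3c→b7/s1 MISS; vc=[13]
#3 0x6c→b13/s1 VC-HIT; vc=[7]
#4 0x5f→b11/s1 MISS; vc=[7,13]
#5 0x2d→b5/s1 MISS; vc=[7,13,11]
#6 0x3c→b7/s1 VC-HIT; vc=[5,13,11]
#7 0x2c→b5/s1 VC-HIT; vc=[7,13,11]
#8 0x2c→b5/s1 L1-HIT; vc=[7,13,11]
#9 0x2a→b5/s1 L1-HIT; vc=[7,13,11]
#10 0x29→b5/s1 L1-HIT; vc=[7,13,11]
#11 0x3c→b7/s1 VC-HIT; vc=[5,13,11]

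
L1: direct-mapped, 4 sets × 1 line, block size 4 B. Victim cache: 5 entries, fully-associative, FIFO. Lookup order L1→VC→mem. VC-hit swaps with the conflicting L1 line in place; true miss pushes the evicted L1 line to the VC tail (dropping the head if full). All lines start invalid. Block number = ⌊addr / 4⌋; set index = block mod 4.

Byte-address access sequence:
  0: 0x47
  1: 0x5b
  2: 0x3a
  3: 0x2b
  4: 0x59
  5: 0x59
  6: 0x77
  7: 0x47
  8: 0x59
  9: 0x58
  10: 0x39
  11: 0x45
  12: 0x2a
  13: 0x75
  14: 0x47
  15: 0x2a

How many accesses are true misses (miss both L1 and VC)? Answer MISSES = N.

  [0] addr=0x47 blk=17 s=1: MISS | VC []
  [1] addr=0x5b blk=22 s=2: MISS | VC []
  [2] addr=0x3a blk=14 s=2: MISS | VC [22]
  [3] addr=0x2b blk=10 s=2: MISS | VC [22, 14]
  [4] addr=0x59 blk=22 s=2: VC-HIT | VC [10, 14]
  [5] addr=0x59 blk=22 s=2: L1-HIT | VC [10, 14]
  [6] addr=0x77 blk=29 s=1: MISS | VC [10, 14, 17]
  [7] addr=0x47 blk=17 s=1: VC-HIT | VC [10, 14, 29]
  [8] addr=0x59 blk=22 s=2: L1-HIT | VC [10, 14, 29]
  [9] addr=0x58 blk=22 s=2: L1-HIT | VC [10, 14, 29]
  [10] addr=0x39 blk=14 s=2: VC-HIT | VC [10, 22, 29]
  [11] addr=0x45 blk=17 s=1: L1-HIT | VC [10, 22, 29]
  [12] addr=0x2a blk=10 s=2: VC-HIT | VC [14, 22, 29]
  [13] addr=0x75 blk=29 s=1: VC-HIT | VC [14, 22, 17]
  [14] addr=0x47 blk=17 s=1: VC-HIT | VC [14, 22, 29]
  [15] addr=0x2a blk=10 s=2: L1-HIT | VC [14, 22, 29]

MISSES = 5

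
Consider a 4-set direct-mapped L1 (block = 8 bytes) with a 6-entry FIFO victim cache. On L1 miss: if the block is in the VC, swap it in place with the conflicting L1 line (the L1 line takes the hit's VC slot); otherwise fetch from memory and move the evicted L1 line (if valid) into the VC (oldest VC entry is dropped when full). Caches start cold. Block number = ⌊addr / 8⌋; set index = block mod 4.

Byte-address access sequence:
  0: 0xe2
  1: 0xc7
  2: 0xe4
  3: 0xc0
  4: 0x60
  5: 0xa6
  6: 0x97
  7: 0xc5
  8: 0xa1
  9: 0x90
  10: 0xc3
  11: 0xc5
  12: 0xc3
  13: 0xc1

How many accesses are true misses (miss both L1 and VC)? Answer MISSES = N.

MISSES = 5

  [0] addr=0xe2 blk=28 s=0: MISS | VC []
  [1] addr=0xc7 blk=24 s=0: MISS | VC [28]
  [2] addr=0xe4 blk=28 s=0: VC-HIT | VC [24]
  [3] addr=0xc0 blk=24 s=0: VC-HIT | VC [28]
  [4] addr=0x60 blk=12 s=0: MISS | VC [28, 24]
  [5] addr=0xa6 blk=20 s=0: MISS | VC [28, 24, 12]
  [6] addr=0x97 blk=18 s=2: MISS | VC [28, 24, 12]
  [7] addr=0xc5 blk=24 s=0: VC-HIT | VC [28, 20, 12]
  [8] addr=0xa1 blk=20 s=0: VC-HIT | VC [28, 24, 12]
  [9] addr=0x90 blk=18 s=2: L1-HIT | VC [28, 24, 12]
  [10] addr=0xc3 blk=24 s=0: VC-HIT | VC [28, 20, 12]
  [11] addr=0xc5 blk=24 s=0: L1-HIT | VC [28, 20, 12]
  [12] addr=0xc3 blk=24 s=0: L1-HIT | VC [28, 20, 12]
  [13] addr=0xc1 blk=24 s=0: L1-HIT | VC [28, 20, 12]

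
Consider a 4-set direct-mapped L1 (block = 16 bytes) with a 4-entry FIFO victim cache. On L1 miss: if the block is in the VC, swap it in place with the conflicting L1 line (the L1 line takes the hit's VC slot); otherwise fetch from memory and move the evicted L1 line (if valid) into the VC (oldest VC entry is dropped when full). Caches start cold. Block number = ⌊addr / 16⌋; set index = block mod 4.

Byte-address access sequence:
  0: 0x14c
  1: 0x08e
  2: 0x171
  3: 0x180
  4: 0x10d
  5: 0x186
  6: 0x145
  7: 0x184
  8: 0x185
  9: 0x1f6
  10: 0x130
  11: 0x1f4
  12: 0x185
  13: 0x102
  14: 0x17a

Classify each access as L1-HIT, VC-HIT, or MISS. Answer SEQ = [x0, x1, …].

0: 0x14c (blk 20, set 0) → MISS  vc=[]
1: 0x8e (blk 8, set 0) → MISS  vc=[20]
2: 0x171 (blk 23, set 3) → MISS  vc=[20]
3: 0x180 (blk 24, set 0) → MISS  vc=[20, 8]
4: 0x10d (blk 16, set 0) → MISS  vc=[20, 8, 24]
5: 0x186 (blk 24, set 0) → VC-HIT  vc=[20, 8, 16]
6: 0x145 (blk 20, set 0) → VC-HIT  vc=[24, 8, 16]
7: 0x184 (blk 24, set 0) → VC-HIT  vc=[20, 8, 16]
8: 0x185 (blk 24, set 0) → L1-HIT  vc=[20, 8, 16]
9: 0x1f6 (blk 31, set 3) → MISS  vc=[20, 8, 16, 23]
10: 0x130 (blk 19, set 3) → MISS  vc=[8, 16, 23, 31]
11: 0x1f4 (blk 31, set 3) → VC-HIT  vc=[8, 16, 23, 19]
12: 0x185 (blk 24, set 0) → L1-HIT  vc=[8, 16, 23, 19]
13: 0x102 (blk 16, set 0) → VC-HIT  vc=[8, 24, 23, 19]
14: 0x17a (blk 23, set 3) → VC-HIT  vc=[8, 24, 31, 19]

SEQ = [MISS, MISS, MISS, MISS, MISS, VC-HIT, VC-HIT, VC-HIT, L1-HIT, MISS, MISS, VC-HIT, L1-HIT, VC-HIT, VC-HIT]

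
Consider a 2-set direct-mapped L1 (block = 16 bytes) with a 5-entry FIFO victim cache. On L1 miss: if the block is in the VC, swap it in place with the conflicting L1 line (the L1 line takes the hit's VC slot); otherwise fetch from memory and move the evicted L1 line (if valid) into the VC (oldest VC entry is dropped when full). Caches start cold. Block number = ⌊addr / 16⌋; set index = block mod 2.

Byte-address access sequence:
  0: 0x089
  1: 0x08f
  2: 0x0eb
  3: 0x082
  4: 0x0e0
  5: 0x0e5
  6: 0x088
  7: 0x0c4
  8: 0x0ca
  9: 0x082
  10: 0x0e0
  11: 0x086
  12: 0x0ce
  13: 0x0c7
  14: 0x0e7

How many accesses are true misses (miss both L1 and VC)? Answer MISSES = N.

0: 0x89 (blk 8, set 0) → MISS  vc=[]
1: 0x8f (blk 8, set 0) → L1-HIT  vc=[]
2: 0xeb (blk 14, set 0) → MISS  vc=[8]
3: 0x82 (blk 8, set 0) → VC-HIT  vc=[14]
4: 0xe0 (blk 14, set 0) → VC-HIT  vc=[8]
5: 0xe5 (blk 14, set 0) → L1-HIT  vc=[8]
6: 0x88 (blk 8, set 0) → VC-HIT  vc=[14]
7: 0xc4 (blk 12, set 0) → MISS  vc=[14, 8]
8: 0xca (blk 12, set 0) → L1-HIT  vc=[14, 8]
9: 0x82 (blk 8, set 0) → VC-HIT  vc=[14, 12]
10: 0xe0 (blk 14, set 0) → VC-HIT  vc=[8, 12]
11: 0x86 (blk 8, set 0) → VC-HIT  vc=[14, 12]
12: 0xce (blk 12, set 0) → VC-HIT  vc=[14, 8]
13: 0xc7 (blk 12, set 0) → L1-HIT  vc=[14, 8]
14: 0xe7 (blk 14, set 0) → VC-HIT  vc=[12, 8]

MISSES = 3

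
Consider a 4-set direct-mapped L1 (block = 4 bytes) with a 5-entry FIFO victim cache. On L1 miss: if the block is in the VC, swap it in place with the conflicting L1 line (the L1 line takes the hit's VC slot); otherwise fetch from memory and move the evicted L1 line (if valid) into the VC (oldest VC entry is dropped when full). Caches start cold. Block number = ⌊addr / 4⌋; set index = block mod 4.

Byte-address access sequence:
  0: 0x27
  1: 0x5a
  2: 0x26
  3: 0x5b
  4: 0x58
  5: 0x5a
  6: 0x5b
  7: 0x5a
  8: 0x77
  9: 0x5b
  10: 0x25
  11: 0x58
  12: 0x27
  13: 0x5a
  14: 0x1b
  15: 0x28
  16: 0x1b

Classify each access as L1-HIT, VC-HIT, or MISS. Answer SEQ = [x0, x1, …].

SEQ = [MISS, MISS, L1-HIT, L1-HIT, L1-HIT, L1-HIT, L1-HIT, L1-HIT, MISS, L1-HIT, VC-HIT, L1-HIT, L1-HIT, L1-HIT, MISS, MISS, VC-HIT]

0: 0x27 (blk 9, set 1) → MISS  vc=[]
1: 0x5a (blk 22, set 2) → MISS  vc=[]
2: 0x26 (blk 9, set 1) → L1-HIT  vc=[]
3: 0x5b (blk 22, set 2) → L1-HIT  vc=[]
4: 0x58 (blk 22, set 2) → L1-HIT  vc=[]
5: 0x5a (blk 22, set 2) → L1-HIT  vc=[]
6: 0x5b (blk 22, set 2) → L1-HIT  vc=[]
7: 0x5a (blk 22, set 2) → L1-HIT  vc=[]
8: 0x77 (blk 29, set 1) → MISS  vc=[9]
9: 0x5b (blk 22, set 2) → L1-HIT  vc=[9]
10: 0x25 (blk 9, set 1) → VC-HIT  vc=[29]
11: 0x58 (blk 22, set 2) → L1-HIT  vc=[29]
12: 0x27 (blk 9, set 1) → L1-HIT  vc=[29]
13: 0x5a (blk 22, set 2) → L1-HIT  vc=[29]
14: 0x1b (blk 6, set 2) → MISS  vc=[29, 22]
15: 0x28 (blk 10, set 2) → MISS  vc=[29, 22, 6]
16: 0x1b (blk 6, set 2) → VC-HIT  vc=[29, 22, 10]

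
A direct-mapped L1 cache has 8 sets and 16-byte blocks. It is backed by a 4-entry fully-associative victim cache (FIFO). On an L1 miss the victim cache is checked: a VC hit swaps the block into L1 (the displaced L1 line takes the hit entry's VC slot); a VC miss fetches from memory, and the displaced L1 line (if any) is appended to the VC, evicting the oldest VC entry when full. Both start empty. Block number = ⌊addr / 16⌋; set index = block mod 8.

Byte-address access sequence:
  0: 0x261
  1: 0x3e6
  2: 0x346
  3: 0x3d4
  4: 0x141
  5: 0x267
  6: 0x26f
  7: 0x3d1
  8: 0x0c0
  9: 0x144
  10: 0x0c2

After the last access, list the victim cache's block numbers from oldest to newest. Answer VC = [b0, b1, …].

VC = [62, 52, 20]

  [0] addr=0x261 blk=38 s=6: MISS | VC []
  [1] addr=0x3e6 blk=62 s=6: MISS | VC [38]
  [2] addr=0x346 blk=52 s=4: MISS | VC [38]
  [3] addr=0x3d4 blk=61 s=5: MISS | VC [38]
  [4] addr=0x141 blk=20 s=4: MISS | VC [38, 52]
  [5] addr=0x267 blk=38 s=6: VC-HIT | VC [62, 52]
  [6] addr=0x26f blk=38 s=6: L1-HIT | VC [62, 52]
  [7] addr=0x3d1 blk=61 s=5: L1-HIT | VC [62, 52]
  [8] addr=0xc0 blk=12 s=4: MISS | VC [62, 52, 20]
  [9] addr=0x144 blk=20 s=4: VC-HIT | VC [62, 52, 12]
  [10] addr=0xc2 blk=12 s=4: VC-HIT | VC [62, 52, 20]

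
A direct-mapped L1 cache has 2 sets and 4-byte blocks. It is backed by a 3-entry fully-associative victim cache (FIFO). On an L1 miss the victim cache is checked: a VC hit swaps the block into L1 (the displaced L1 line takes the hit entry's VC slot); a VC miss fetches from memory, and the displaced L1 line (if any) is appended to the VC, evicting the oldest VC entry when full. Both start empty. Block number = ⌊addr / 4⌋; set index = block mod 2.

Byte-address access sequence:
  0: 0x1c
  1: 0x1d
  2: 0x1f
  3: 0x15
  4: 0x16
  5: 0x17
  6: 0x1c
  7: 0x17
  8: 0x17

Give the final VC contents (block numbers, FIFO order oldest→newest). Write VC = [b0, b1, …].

VC = [7]

#0 0x1c→b7/s1 MISS; vc=[]
#1 0x1d→b7/s1 L1-HIT; vc=[]
#2 0x1f→b7/s1 L1-HIT; vc=[]
#3 0x15→b5/s1 MISS; vc=[7]
#4 0x16→b5/s1 L1-HIT; vc=[7]
#5 0x17→b5/s1 L1-HIT; vc=[7]
#6 0x1c→b7/s1 VC-HIT; vc=[5]
#7 0x17→b5/s1 VC-HIT; vc=[7]
#8 0x17→b5/s1 L1-HIT; vc=[7]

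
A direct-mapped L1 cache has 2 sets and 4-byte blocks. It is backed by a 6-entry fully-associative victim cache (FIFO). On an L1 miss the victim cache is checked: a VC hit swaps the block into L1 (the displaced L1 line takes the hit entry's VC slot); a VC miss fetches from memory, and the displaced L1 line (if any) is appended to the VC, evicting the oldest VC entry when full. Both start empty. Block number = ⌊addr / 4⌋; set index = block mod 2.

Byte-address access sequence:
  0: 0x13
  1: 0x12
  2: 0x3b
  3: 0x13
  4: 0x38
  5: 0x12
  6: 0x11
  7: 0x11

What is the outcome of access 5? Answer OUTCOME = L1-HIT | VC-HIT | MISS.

0: 0x13 (blk 4, set 0) → MISS  vc=[]
1: 0x12 (blk 4, set 0) → L1-HIT  vc=[]
2: 0x3b (blk 14, set 0) → MISS  vc=[4]
3: 0x13 (blk 4, set 0) → VC-HIT  vc=[14]
4: 0x38 (blk 14, set 0) → VC-HIT  vc=[4]
5: 0x12 (blk 4, set 0) → VC-HIT  vc=[14]
6: 0x11 (blk 4, set 0) → L1-HIT  vc=[14]
7: 0x11 (blk 4, set 0) → L1-HIT  vc=[14]

OUTCOME = VC-HIT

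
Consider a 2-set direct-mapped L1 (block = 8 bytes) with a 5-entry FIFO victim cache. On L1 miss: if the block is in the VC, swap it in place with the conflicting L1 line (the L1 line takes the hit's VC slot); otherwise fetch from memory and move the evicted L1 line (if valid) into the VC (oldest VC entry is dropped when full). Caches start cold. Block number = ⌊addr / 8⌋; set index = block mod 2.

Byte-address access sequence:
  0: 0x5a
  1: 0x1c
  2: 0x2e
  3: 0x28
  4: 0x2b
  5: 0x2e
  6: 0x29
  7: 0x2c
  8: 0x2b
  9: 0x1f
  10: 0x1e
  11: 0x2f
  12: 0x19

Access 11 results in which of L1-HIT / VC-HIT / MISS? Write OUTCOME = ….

#0 0x5a→b11/s1 MISS; vc=[]
#1 0x1c→b3/s1 MISS; vc=[11]
#2 0x2e→b5/s1 MISS; vc=[11,3]
#3 0x28→b5/s1 L1-HIT; vc=[11,3]
#4 0x2b→b5/s1 L1-HIT; vc=[11,3]
#5 0x2e→b5/s1 L1-HIT; vc=[11,3]
#6 0x29→b5/s1 L1-HIT; vc=[11,3]
#7 0x2c→b5/s1 L1-HIT; vc=[11,3]
#8 0x2b→b5/s1 L1-HIT; vc=[11,3]
#9 0x1f→b3/s1 VC-HIT; vc=[11,5]
#10 0x1e→b3/s1 L1-HIT; vc=[11,5]
#11 0x2f→b5/s1 VC-HIT; vc=[11,3]
#12 0x19→b3/s1 VC-HIT; vc=[11,5]

OUTCOME = VC-HIT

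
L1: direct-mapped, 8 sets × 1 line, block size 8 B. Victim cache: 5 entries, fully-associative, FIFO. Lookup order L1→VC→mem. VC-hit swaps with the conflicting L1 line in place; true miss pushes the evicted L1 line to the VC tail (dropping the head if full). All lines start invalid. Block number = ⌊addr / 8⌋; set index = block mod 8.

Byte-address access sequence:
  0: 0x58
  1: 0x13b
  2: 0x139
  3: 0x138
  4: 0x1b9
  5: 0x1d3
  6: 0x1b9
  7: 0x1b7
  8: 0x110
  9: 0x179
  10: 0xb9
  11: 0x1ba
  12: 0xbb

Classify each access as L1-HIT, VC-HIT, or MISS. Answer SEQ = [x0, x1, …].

SEQ = [MISS, MISS, L1-HIT, L1-HIT, MISS, MISS, L1-HIT, MISS, MISS, MISS, MISS, VC-HIT, VC-HIT]

  [0] addr=0x58 blk=11 s=3: MISS | VC []
  [1] addr=0x13b blk=39 s=7: MISS | VC []
  [2] addr=0x139 blk=39 s=7: L1-HIT | VC []
  [3] addr=0x138 blk=39 s=7: L1-HIT | VC []
  [4] addr=0x1b9 blk=55 s=7: MISS | VC [39]
  [5] addr=0x1d3 blk=58 s=2: MISS | VC [39]
  [6] addr=0x1b9 blk=55 s=7: L1-HIT | VC [39]
  [7] addr=0x1b7 blk=54 s=6: MISS | VC [39]
  [8] addr=0x110 blk=34 s=2: MISS | VC [39, 58]
  [9] addr=0x179 blk=47 s=7: MISS | VC [39, 58, 55]
  [10] addr=0xb9 blk=23 s=7: MISS | VC [39, 58, 55, 47]
  [11] addr=0x1ba blk=55 s=7: VC-HIT | VC [39, 58, 23, 47]
  [12] addr=0xbb blk=23 s=7: VC-HIT | VC [39, 58, 55, 47]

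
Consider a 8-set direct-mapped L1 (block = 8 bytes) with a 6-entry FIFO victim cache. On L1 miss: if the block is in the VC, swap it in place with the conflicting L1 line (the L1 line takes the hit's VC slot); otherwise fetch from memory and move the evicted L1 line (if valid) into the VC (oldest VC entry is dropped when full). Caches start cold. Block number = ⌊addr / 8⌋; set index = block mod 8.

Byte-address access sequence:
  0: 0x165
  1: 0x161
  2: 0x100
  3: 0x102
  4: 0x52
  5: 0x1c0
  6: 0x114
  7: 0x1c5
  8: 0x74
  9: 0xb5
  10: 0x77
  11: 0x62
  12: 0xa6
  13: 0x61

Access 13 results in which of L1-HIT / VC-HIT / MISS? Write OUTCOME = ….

OUTCOME = VC-HIT

  [0] addr=0x165 blk=44 s=4: MISS | VC []
  [1] addr=0x161 blk=44 s=4: L1-HIT | VC []
  [2] addr=0x100 blk=32 s=0: MISS | VC []
  [3] addr=0x102 blk=32 s=0: L1-HIT | VC []
  [4] addr=0x52 blk=10 s=2: MISS | VC []
  [5] addr=0x1c0 blk=56 s=0: MISS | VC [32]
  [6] addr=0x114 blk=34 s=2: MISS | VC [32, 10]
  [7] addr=0x1c5 blk=56 s=0: L1-HIT | VC [32, 10]
  [8] addr=0x74 blk=14 s=6: MISS | VC [32, 10]
  [9] addr=0xb5 blk=22 s=6: MISS | VC [32, 10, 14]
  [10] addr=0x77 blk=14 s=6: VC-HIT | VC [32, 10, 22]
  [11] addr=0x62 blk=12 s=4: MISS | VC [32, 10, 22, 44]
  [12] addr=0xa6 blk=20 s=4: MISS | VC [32, 10, 22, 44, 12]
  [13] addr=0x61 blk=12 s=4: VC-HIT | VC [32, 10, 22, 44, 20]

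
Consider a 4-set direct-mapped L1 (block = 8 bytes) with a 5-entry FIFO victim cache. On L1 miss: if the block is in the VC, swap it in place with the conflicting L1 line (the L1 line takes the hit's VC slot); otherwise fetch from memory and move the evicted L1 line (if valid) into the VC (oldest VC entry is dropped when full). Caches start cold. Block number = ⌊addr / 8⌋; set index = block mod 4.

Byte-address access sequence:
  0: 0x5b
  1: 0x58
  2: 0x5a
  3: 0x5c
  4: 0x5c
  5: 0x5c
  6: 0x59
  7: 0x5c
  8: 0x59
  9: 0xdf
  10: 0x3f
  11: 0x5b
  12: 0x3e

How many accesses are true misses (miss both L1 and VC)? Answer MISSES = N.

MISSES = 3

#0 0x5b→b11/s3 MISS; vc=[]
#1 0x58→b11/s3 L1-HIT; vc=[]
#2 0x5a→b11/s3 L1-HIT; vc=[]
#3 0x5c→b11/s3 L1-HIT; vc=[]
#4 0x5c→b11/s3 L1-HIT; vc=[]
#5 0x5c→b11/s3 L1-HIT; vc=[]
#6 0x59→b11/s3 L1-HIT; vc=[]
#7 0x5c→b11/s3 L1-HIT; vc=[]
#8 0x59→b11/s3 L1-HIT; vc=[]
#9 0xdf→b27/s3 MISS; vc=[11]
#10 0x3f→b7/s3 MISS; vc=[11,27]
#11 0x5b→b11/s3 VC-HIT; vc=[7,27]
#12 0x3e→b7/s3 VC-HIT; vc=[11,27]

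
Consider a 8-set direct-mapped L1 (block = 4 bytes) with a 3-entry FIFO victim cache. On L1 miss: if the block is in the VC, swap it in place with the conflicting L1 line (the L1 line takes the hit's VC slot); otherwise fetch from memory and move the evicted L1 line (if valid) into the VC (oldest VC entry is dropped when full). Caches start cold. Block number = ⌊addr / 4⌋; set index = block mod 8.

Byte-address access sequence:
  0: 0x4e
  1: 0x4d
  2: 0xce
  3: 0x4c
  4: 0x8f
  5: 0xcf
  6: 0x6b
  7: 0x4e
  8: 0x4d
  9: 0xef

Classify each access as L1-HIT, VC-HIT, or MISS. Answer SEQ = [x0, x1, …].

SEQ = [MISS, L1-HIT, MISS, VC-HIT, MISS, VC-HIT, MISS, VC-HIT, L1-HIT, MISS]

  [0] addr=0x4e blk=19 s=3: MISS | VC []
  [1] addr=0x4d blk=19 s=3: L1-HIT | VC []
  [2] addr=0xce blk=51 s=3: MISS | VC [19]
  [3] addr=0x4c blk=19 s=3: VC-HIT | VC [51]
  [4] addr=0x8f blk=35 s=3: MISS | VC [51, 19]
  [5] addr=0xcf blk=51 s=3: VC-HIT | VC [35, 19]
  [6] addr=0x6b blk=26 s=2: MISS | VC [35, 19]
  [7] addr=0x4e blk=19 s=3: VC-HIT | VC [35, 51]
  [8] addr=0x4d blk=19 s=3: L1-HIT | VC [35, 51]
  [9] addr=0xef blk=59 s=3: MISS | VC [35, 51, 19]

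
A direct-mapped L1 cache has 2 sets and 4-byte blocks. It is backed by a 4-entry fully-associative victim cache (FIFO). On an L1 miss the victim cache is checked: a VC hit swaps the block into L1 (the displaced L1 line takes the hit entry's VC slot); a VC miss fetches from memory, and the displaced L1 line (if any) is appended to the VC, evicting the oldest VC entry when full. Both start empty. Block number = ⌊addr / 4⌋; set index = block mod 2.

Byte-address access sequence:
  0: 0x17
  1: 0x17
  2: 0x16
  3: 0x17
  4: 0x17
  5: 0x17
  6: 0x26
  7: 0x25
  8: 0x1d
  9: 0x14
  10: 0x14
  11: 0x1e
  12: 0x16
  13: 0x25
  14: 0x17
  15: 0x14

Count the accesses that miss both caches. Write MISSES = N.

0: 0x17 (blk 5, set 1) → MISS  vc=[]
1: 0x17 (blk 5, set 1) → L1-HIT  vc=[]
2: 0x16 (blk 5, set 1) → L1-HIT  vc=[]
3: 0x17 (blk 5, set 1) → L1-HIT  vc=[]
4: 0x17 (blk 5, set 1) → L1-HIT  vc=[]
5: 0x17 (blk 5, set 1) → L1-HIT  vc=[]
6: 0x26 (blk 9, set 1) → MISS  vc=[5]
7: 0x25 (blk 9, set 1) → L1-HIT  vc=[5]
8: 0x1d (blk 7, set 1) → MISS  vc=[5, 9]
9: 0x14 (blk 5, set 1) → VC-HIT  vc=[7, 9]
10: 0x14 (blk 5, set 1) → L1-HIT  vc=[7, 9]
11: 0x1e (blk 7, set 1) → VC-HIT  vc=[5, 9]
12: 0x16 (blk 5, set 1) → VC-HIT  vc=[7, 9]
13: 0x25 (blk 9, set 1) → VC-HIT  vc=[7, 5]
14: 0x17 (blk 5, set 1) → VC-HIT  vc=[7, 9]
15: 0x14 (blk 5, set 1) → L1-HIT  vc=[7, 9]

MISSES = 3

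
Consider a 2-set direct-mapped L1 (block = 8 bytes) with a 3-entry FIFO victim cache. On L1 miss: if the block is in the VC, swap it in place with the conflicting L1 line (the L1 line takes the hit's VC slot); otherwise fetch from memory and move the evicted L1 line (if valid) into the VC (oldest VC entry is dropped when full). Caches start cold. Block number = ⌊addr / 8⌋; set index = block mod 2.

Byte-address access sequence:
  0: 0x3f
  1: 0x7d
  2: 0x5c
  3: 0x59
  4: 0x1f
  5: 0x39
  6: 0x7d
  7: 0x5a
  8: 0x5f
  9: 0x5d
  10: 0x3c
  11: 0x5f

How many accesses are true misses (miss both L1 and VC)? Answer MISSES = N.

MISSES = 4

#0 0x3f→b7/s1 MISS; vc=[]
#1 0x7d→b15/s1 MISS; vc=[7]
#2 0x5c→b11/s1 MISS; vc=[7,15]
#3 0x59→b11/s1 L1-HIT; vc=[7,15]
#4 0x1f→b3/s1 MISS; vc=[7,15,11]
#5 0x39→b7/s1 VC-HIT; vc=[3,15,11]
#6 0x7d→b15/s1 VC-HIT; vc=[3,7,11]
#7 0x5a→b11/s1 VC-HIT; vc=[3,7,15]
#8 0x5f→b11/s1 L1-HIT; vc=[3,7,15]
#9 0x5d→b11/s1 L1-HIT; vc=[3,7,15]
#10 0x3c→b7/s1 VC-HIT; vc=[3,11,15]
#11 0x5f→b11/s1 VC-HIT; vc=[3,7,15]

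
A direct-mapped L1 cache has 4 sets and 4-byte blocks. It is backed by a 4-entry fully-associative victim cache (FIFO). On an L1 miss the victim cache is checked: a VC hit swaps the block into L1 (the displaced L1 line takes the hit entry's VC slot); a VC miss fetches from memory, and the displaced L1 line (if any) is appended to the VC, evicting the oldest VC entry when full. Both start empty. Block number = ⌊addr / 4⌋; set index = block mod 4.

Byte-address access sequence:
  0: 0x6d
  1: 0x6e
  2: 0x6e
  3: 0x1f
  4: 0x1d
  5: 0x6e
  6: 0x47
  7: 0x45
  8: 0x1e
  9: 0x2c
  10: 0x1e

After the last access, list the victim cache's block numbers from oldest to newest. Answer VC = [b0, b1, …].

#0 0x6d→b27/s3 MISS; vc=[]
#1 0x6e→b27/s3 L1-HIT; vc=[]
#2 0x6e→b27/s3 L1-HIT; vc=[]
#3 0x1f→b7/s3 MISS; vc=[27]
#4 0x1d→b7/s3 L1-HIT; vc=[27]
#5 0x6e→b27/s3 VC-HIT; vc=[7]
#6 0x47→b17/s1 MISS; vc=[7]
#7 0x45→b17/s1 L1-HIT; vc=[7]
#8 0x1e→b7/s3 VC-HIT; vc=[27]
#9 0x2c→b11/s3 MISS; vc=[27,7]
#10 0x1e→b7/s3 VC-HIT; vc=[27,11]

VC = [27, 11]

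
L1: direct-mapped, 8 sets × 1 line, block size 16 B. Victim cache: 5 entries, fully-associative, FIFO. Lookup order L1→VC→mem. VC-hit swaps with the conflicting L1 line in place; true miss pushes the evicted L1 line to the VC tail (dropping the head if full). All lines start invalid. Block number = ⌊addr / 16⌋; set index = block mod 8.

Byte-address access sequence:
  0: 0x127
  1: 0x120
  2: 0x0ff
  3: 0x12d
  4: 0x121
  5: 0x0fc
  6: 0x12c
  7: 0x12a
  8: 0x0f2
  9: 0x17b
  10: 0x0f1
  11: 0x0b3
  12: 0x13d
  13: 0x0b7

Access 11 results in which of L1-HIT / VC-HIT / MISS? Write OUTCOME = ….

  [0] addr=0x127 blk=18 s=2: MISS | VC []
  [1] addr=0x120 blk=18 s=2: L1-HIT | VC []
  [2] addr=0xff blk=15 s=7: MISS | VC []
  [3] addr=0x12d blk=18 s=2: L1-HIT | VC []
  [4] addr=0x121 blk=18 s=2: L1-HIT | VC []
  [5] addr=0xfc blk=15 s=7: L1-HIT | VC []
  [6] addr=0x12c blk=18 s=2: L1-HIT | VC []
  [7] addr=0x12a blk=18 s=2: L1-HIT | VC []
  [8] addr=0xf2 blk=15 s=7: L1-HIT | VC []
  [9] addr=0x17b blk=23 s=7: MISS | VC [15]
  [10] addr=0xf1 blk=15 s=7: VC-HIT | VC [23]
  [11] addr=0xb3 blk=11 s=3: MISS | VC [23]
  [12] addr=0x13d blk=19 s=3: MISS | VC [23, 11]
  [13] addr=0xb7 blk=11 s=3: VC-HIT | VC [23, 19]

OUTCOME = MISS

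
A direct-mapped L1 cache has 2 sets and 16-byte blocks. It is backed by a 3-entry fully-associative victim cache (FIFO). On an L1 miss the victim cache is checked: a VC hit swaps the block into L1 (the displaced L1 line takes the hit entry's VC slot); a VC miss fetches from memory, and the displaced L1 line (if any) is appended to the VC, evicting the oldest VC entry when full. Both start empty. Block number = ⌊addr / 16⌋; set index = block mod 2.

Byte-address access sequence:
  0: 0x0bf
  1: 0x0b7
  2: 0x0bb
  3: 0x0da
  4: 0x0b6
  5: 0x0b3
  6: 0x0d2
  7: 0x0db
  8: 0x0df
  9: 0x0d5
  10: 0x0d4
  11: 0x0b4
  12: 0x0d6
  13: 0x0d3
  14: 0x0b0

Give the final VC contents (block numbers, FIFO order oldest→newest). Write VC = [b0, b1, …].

  [0] addr=0xbf blk=11 s=1: MISS | VC []
  [1] addr=0xb7 blk=11 s=1: L1-HIT | VC []
  [2] addr=0xbb blk=11 s=1: L1-HIT | VC []
  [3] addr=0xda blk=13 s=1: MISS | VC [11]
  [4] addr=0xb6 blk=11 s=1: VC-HIT | VC [13]
  [5] addr=0xb3 blk=11 s=1: L1-HIT | VC [13]
  [6] addr=0xd2 blk=13 s=1: VC-HIT | VC [11]
  [7] addr=0xdb blk=13 s=1: L1-HIT | VC [11]
  [8] addr=0xdf blk=13 s=1: L1-HIT | VC [11]
  [9] addr=0xd5 blk=13 s=1: L1-HIT | VC [11]
  [10] addr=0xd4 blk=13 s=1: L1-HIT | VC [11]
  [11] addr=0xb4 blk=11 s=1: VC-HIT | VC [13]
  [12] addr=0xd6 blk=13 s=1: VC-HIT | VC [11]
  [13] addr=0xd3 blk=13 s=1: L1-HIT | VC [11]
  [14] addr=0xb0 blk=11 s=1: VC-HIT | VC [13]

VC = [13]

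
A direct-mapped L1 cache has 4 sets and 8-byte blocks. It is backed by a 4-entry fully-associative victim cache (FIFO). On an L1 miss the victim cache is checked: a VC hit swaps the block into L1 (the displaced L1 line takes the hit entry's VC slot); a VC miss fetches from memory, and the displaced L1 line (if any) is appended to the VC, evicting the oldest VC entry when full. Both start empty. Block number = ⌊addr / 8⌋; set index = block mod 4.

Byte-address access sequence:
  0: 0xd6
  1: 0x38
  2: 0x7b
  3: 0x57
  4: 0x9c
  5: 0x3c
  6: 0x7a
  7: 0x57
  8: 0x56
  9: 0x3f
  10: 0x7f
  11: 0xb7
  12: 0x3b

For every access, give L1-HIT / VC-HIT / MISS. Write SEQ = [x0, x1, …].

#0 0xd6→b26/s2 MISS; vc=[]
#1 0x38→b7/s3 MISS; vc=[]
#2 0x7b→b15/s3 MISS; vc=[7]
#3 0x57→b10/s2 MISS; vc=[7,26]
#4 0x9c→b19/s3 MISS; vc=[7,26,15]
#5 0x3c→b7/s3 VC-HIT; vc=[19,26,15]
#6 0x7a→b15/s3 VC-HIT; vc=[19,26,7]
#7 0x57→b10/s2 L1-HIT; vc=[19,26,7]
#8 0x56→b10/s2 L1-HIT; vc=[19,26,7]
#9 0x3f→b7/s3 VC-HIT; vc=[19,26,15]
#10 0x7f→b15/s3 VC-HIT; vc=[19,26,7]
#11 0xb7→b22/s2 MISS; vc=[19,26,7,10]
#12 0x3b→b7/s3 VC-HIT; vc=[19,26,15,10]

SEQ = [MISS, MISS, MISS, MISS, MISS, VC-HIT, VC-HIT, L1-HIT, L1-HIT, VC-HIT, VC-HIT, MISS, VC-HIT]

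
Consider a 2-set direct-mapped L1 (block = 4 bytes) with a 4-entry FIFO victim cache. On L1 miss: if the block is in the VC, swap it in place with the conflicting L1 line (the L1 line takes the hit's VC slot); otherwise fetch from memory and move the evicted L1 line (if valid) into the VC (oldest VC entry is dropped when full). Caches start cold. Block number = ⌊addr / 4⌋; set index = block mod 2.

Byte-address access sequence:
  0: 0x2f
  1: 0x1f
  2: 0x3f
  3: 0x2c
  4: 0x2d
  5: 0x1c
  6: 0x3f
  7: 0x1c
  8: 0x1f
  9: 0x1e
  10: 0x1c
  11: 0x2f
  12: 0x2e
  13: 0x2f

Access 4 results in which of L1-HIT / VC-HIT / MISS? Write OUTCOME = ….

OUTCOME = L1-HIT

#0 0x2f→b11/s1 MISS; vc=[]
#1 0x1f→b7/s1 MISS; vc=[11]
#2 0x3f→b15/s1 MISS; vc=[11,7]
#3 0x2c→b11/s1 VC-HIT; vc=[15,7]
#4 0x2d→b11/s1 L1-HIT; vc=[15,7]
#5 0x1c→b7/s1 VC-HIT; vc=[15,11]
#6 0x3f→b15/s1 VC-HIT; vc=[7,11]
#7 0x1c→b7/s1 VC-HIT; vc=[15,11]
#8 0x1f→b7/s1 L1-HIT; vc=[15,11]
#9 0x1e→b7/s1 L1-HIT; vc=[15,11]
#10 0x1c→b7/s1 L1-HIT; vc=[15,11]
#11 0x2f→b11/s1 VC-HIT; vc=[15,7]
#12 0x2e→b11/s1 L1-HIT; vc=[15,7]
#13 0x2f→b11/s1 L1-HIT; vc=[15,7]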